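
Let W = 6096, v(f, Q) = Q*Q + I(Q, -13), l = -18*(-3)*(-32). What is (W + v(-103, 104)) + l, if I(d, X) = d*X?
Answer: 13832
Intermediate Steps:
I(d, X) = X*d
l = -1728 (l = 54*(-32) = -1728)
v(f, Q) = Q² - 13*Q (v(f, Q) = Q*Q - 13*Q = Q² - 13*Q)
(W + v(-103, 104)) + l = (6096 + 104*(-13 + 104)) - 1728 = (6096 + 104*91) - 1728 = (6096 + 9464) - 1728 = 15560 - 1728 = 13832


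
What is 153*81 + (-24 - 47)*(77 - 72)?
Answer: 12038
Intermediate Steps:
153*81 + (-24 - 47)*(77 - 72) = 12393 - 71*5 = 12393 - 355 = 12038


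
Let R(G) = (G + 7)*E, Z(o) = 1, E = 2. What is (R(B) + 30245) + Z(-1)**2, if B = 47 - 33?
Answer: 30288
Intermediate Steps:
B = 14
R(G) = 14 + 2*G (R(G) = (G + 7)*2 = (7 + G)*2 = 14 + 2*G)
(R(B) + 30245) + Z(-1)**2 = ((14 + 2*14) + 30245) + 1**2 = ((14 + 28) + 30245) + 1 = (42 + 30245) + 1 = 30287 + 1 = 30288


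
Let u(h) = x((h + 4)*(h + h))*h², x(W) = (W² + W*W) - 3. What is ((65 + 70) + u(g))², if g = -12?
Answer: 112710815406225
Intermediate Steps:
x(W) = -3 + 2*W² (x(W) = (W² + W²) - 3 = 2*W² - 3 = -3 + 2*W²)
u(h) = h²*(-3 + 8*h²*(4 + h)²) (u(h) = (-3 + 2*((h + 4)*(h + h))²)*h² = (-3 + 2*((4 + h)*(2*h))²)*h² = (-3 + 2*(2*h*(4 + h))²)*h² = (-3 + 2*(4*h²*(4 + h)²))*h² = (-3 + 8*h²*(4 + h)²)*h² = h²*(-3 + 8*h²*(4 + h)²))
((65 + 70) + u(g))² = ((65 + 70) + (-12)²*(-3 + 8*(-12)²*(4 - 12)²))² = (135 + 144*(-3 + 8*144*(-8)²))² = (135 + 144*(-3 + 8*144*64))² = (135 + 144*(-3 + 73728))² = (135 + 144*73725)² = (135 + 10616400)² = 10616535² = 112710815406225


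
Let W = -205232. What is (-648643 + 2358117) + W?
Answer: 1504242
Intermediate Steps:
(-648643 + 2358117) + W = (-648643 + 2358117) - 205232 = 1709474 - 205232 = 1504242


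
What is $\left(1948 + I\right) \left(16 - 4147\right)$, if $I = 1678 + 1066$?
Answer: $-19382652$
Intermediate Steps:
$I = 2744$
$\left(1948 + I\right) \left(16 - 4147\right) = \left(1948 + 2744\right) \left(16 - 4147\right) = 4692 \left(-4131\right) = -19382652$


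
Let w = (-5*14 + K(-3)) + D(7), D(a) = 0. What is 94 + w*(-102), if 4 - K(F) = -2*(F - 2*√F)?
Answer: 7438 + 408*I*√3 ≈ 7438.0 + 706.68*I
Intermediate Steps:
K(F) = 4 - 4*√F + 2*F (K(F) = 4 - (-2)*(F - 2*√F) = 4 - (-2*F + 4*√F) = 4 + (-4*√F + 2*F) = 4 - 4*√F + 2*F)
w = -72 - 4*I*√3 (w = (-5*14 + (4 - 4*I*√3 + 2*(-3))) + 0 = (-70 + (4 - 4*I*√3 - 6)) + 0 = (-70 + (-2 - 4*I*√3)) + 0 = (-72 - 4*I*√3) + 0 = -72 - 4*I*√3 ≈ -72.0 - 6.9282*I)
94 + w*(-102) = 94 + (-72 - 4*I*√3)*(-102) = 94 + (7344 + 408*I*√3) = 7438 + 408*I*√3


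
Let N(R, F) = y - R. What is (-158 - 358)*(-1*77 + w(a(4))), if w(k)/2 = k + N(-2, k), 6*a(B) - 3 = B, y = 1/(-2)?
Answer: 36980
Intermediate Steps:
y = -½ ≈ -0.50000
a(B) = ½ + B/6
N(R, F) = -½ - R
w(k) = 3 + 2*k (w(k) = 2*(k + (-½ - 1*(-2))) = 2*(k + (-½ + 2)) = 2*(k + 3/2) = 2*(3/2 + k) = 3 + 2*k)
(-158 - 358)*(-1*77 + w(a(4))) = (-158 - 358)*(-1*77 + (3 + 2*(½ + (⅙)*4))) = -516*(-77 + (3 + 2*(½ + ⅔))) = -516*(-77 + (3 + 2*(7/6))) = -516*(-77 + (3 + 7/3)) = -516*(-77 + 16/3) = -516*(-215/3) = 36980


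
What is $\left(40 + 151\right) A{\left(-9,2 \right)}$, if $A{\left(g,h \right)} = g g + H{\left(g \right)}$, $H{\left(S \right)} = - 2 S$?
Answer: $18909$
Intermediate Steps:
$A{\left(g,h \right)} = g^{2} - 2 g$ ($A{\left(g,h \right)} = g g - 2 g = g^{2} - 2 g$)
$\left(40 + 151\right) A{\left(-9,2 \right)} = \left(40 + 151\right) \left(- 9 \left(-2 - 9\right)\right) = 191 \left(\left(-9\right) \left(-11\right)\right) = 191 \cdot 99 = 18909$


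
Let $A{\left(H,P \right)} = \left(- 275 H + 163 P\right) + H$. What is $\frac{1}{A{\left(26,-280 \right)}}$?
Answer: $- \frac{1}{52764} \approx -1.8952 \cdot 10^{-5}$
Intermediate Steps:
$A{\left(H,P \right)} = - 274 H + 163 P$
$\frac{1}{A{\left(26,-280 \right)}} = \frac{1}{\left(-274\right) 26 + 163 \left(-280\right)} = \frac{1}{-7124 - 45640} = \frac{1}{-52764} = - \frac{1}{52764}$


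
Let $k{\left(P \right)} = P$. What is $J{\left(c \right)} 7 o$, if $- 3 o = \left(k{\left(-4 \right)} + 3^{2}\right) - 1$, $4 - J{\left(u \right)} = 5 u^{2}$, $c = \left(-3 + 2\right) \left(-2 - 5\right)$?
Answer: $\frac{6748}{3} \approx 2249.3$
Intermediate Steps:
$c = 7$ ($c = \left(-1\right) \left(-7\right) = 7$)
$J{\left(u \right)} = 4 - 5 u^{2}$
$o = - \frac{4}{3}$ ($o = - \frac{\left(-4 + 3^{2}\right) - 1}{3} = - \frac{\left(-4 + 9\right) - 1}{3} = - \frac{5 - 1}{3} = \left(- \frac{1}{3}\right) 4 = - \frac{4}{3} \approx -1.3333$)
$J{\left(c \right)} 7 o = \left(4 - 5 \cdot 7^{2}\right) 7 \left(- \frac{4}{3}\right) = \left(4 - 245\right) 7 \left(- \frac{4}{3}\right) = \left(-241\right) 7 \left(- \frac{4}{3}\right) = \left(-1687\right) \left(- \frac{4}{3}\right) = \frac{6748}{3}$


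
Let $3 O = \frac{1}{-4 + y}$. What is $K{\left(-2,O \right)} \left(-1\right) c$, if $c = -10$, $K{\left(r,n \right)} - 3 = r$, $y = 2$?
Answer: $10$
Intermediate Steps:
$O = - \frac{1}{6}$ ($O = \frac{1}{3 \left(-4 + 2\right)} = \frac{1}{3 \left(-2\right)} = \frac{1}{3} \left(- \frac{1}{2}\right) = - \frac{1}{6} \approx -0.16667$)
$K{\left(r,n \right)} = 3 + r$
$K{\left(-2,O \right)} \left(-1\right) c = \left(3 - 2\right) \left(-1\right) \left(-10\right) = 1 \left(-1\right) \left(-10\right) = \left(-1\right) \left(-10\right) = 10$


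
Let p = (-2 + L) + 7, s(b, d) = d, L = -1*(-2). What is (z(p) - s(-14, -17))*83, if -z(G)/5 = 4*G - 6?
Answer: -7719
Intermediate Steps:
L = 2
p = 7 (p = (-2 + 2) + 7 = 0 + 7 = 7)
z(G) = 30 - 20*G (z(G) = -5*(4*G - 6) = -5*(-6 + 4*G) = 30 - 20*G)
(z(p) - s(-14, -17))*83 = ((30 - 20*7) - 1*(-17))*83 = ((30 - 140) + 17)*83 = (-110 + 17)*83 = -93*83 = -7719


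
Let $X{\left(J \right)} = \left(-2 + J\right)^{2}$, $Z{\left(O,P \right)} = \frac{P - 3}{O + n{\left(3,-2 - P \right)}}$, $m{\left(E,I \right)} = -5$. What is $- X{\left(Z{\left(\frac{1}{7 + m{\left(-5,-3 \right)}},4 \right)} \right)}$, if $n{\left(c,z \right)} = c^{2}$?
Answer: $- \frac{1296}{361} \approx -3.59$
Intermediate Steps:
$Z{\left(O,P \right)} = \frac{-3 + P}{9 + O}$ ($Z{\left(O,P \right)} = \frac{P - 3}{O + 3^{2}} = \frac{-3 + P}{O + 9} = \frac{-3 + P}{9 + O}$)
$- X{\left(Z{\left(\frac{1}{7 + m{\left(-5,-3 \right)}},4 \right)} \right)} = - \left(-2 + \frac{-3 + 4}{9 + \frac{1}{7 - 5}}\right)^{2} = - \left(-2 + \frac{1}{9 + \frac{1}{2}} \cdot 1\right)^{2} = - \left(-2 + \frac{1}{\frac{19}{2}} \cdot 1\right)^{2} = - \left(-2 + \frac{2}{19} \cdot 1\right)^{2} = - \left(-2 + \frac{2}{19}\right)^{2} = - \left(- \frac{36}{19}\right)^{2} = \left(-1\right) \frac{1296}{361} = - \frac{1296}{361}$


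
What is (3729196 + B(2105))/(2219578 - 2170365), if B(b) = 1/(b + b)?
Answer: 15699915161/207186730 ≈ 75.777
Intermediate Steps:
B(b) = 1/(2*b)
(3729196 + B(2105))/(2219578 - 2170365) = (3729196 + (½)/2105)/(2219578 - 2170365) = (3729196 + (½)*(1/2105))/49213 = (3729196 + 1/4210)*(1/49213) = (15699915161/4210)*(1/49213) = 15699915161/207186730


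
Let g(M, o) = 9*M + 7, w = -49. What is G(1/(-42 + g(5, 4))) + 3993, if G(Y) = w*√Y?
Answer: 3993 - 49*√10/10 ≈ 3977.5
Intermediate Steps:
g(M, o) = 7 + 9*M
G(Y) = -49*√Y
G(1/(-42 + g(5, 4))) + 3993 = -49/√(-42 + (7 + 9*5)) + 3993 = -49/√(-42 + (7 + 45)) + 3993 = -49/√(-42 + 52) + 3993 = -49*√10/10 + 3993 = 3993 - 49*√10/10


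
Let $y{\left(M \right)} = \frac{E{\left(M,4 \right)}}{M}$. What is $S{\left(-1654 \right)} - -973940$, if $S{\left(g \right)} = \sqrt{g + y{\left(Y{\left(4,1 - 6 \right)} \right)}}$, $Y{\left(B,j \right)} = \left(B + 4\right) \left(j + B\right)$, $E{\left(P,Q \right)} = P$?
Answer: $973940 + i \sqrt{1653} \approx 9.7394 \cdot 10^{5} + 40.657 i$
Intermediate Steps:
$Y{\left(B,j \right)} = \left(4 + B\right) \left(B + j\right)$
$y{\left(M \right)} = 1$ ($y{\left(M \right)} = \frac{M}{M} = 1$)
$S{\left(g \right)} = \sqrt{1 + g}$ ($S{\left(g \right)} = \sqrt{g + 1} = \sqrt{1 + g}$)
$S{\left(-1654 \right)} - -973940 = \sqrt{1 - 1654} - -973940 = \sqrt{-1653} + 973940 = i \sqrt{1653} + 973940 = 973940 + i \sqrt{1653}$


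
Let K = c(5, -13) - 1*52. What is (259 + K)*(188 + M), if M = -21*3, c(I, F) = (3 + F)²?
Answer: 38375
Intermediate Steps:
M = -63
K = 48 (K = (3 - 13)² - 1*52 = (-10)² - 52 = 100 - 52 = 48)
(259 + K)*(188 + M) = (259 + 48)*(188 - 63) = 307*125 = 38375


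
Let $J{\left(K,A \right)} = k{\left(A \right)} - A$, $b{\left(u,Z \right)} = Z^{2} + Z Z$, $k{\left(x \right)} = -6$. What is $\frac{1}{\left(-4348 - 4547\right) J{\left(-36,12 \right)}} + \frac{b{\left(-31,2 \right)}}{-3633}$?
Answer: $- \frac{425749}{193893210} \approx -0.0021958$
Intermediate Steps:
$b{\left(u,Z \right)} = 2 Z^{2}$ ($b{\left(u,Z \right)} = Z^{2} + Z^{2} = 2 Z^{2}$)
$J{\left(K,A \right)} = -6 - A$
$\frac{1}{\left(-4348 - 4547\right) J{\left(-36,12 \right)}} + \frac{b{\left(-31,2 \right)}}{-3633} = \frac{1}{\left(-4348 - 4547\right) \left(-6 - 12\right)} + \frac{2 \cdot 2^{2}}{-3633} = \frac{1}{\left(-8895\right) \left(-6 - 12\right)} + 2 \cdot 4 \left(- \frac{1}{3633}\right) = - \frac{1}{8895 \left(-18\right)} + 8 \left(- \frac{1}{3633}\right) = \left(- \frac{1}{8895}\right) \left(- \frac{1}{18}\right) - \frac{8}{3633} = \frac{1}{160110} - \frac{8}{3633} = - \frac{425749}{193893210}$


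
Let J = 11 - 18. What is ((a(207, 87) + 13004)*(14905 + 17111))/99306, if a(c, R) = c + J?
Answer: 70456544/16551 ≈ 4256.9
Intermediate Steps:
J = -7
a(c, R) = -7 + c (a(c, R) = c - 7 = -7 + c)
((a(207, 87) + 13004)*(14905 + 17111))/99306 = (((-7 + 207) + 13004)*(14905 + 17111))/99306 = ((200 + 13004)*32016)*(1/99306) = (13204*32016)*(1/99306) = 422739264*(1/99306) = 70456544/16551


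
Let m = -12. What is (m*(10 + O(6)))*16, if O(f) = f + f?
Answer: -4224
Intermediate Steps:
O(f) = 2*f
(m*(10 + O(6)))*16 = -12*(10 + 2*6)*16 = -12*(10 + 12)*16 = -12*22*16 = -264*16 = -4224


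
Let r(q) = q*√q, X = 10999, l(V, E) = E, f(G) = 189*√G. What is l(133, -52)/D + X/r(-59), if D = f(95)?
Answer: -52*√95/17955 + 10999*I*√59/3481 ≈ -0.028228 + 24.27*I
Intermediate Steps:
D = 189*√95 ≈ 1842.1
r(q) = q^(3/2)
l(133, -52)/D + X/r(-59) = -52*√95/17955 + 10999/((-59)^(3/2)) = -52*√95/17955 + 10999/((-59*I*√59)) = -52*√95/17955 + 10999*(I*√59/3481) = -52*√95/17955 + 10999*I*√59/3481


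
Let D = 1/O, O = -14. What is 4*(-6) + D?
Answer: -337/14 ≈ -24.071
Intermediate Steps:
D = -1/14 (D = 1/(-14) = -1/14 ≈ -0.071429)
4*(-6) + D = 4*(-6) - 1/14 = -24 - 1/14 = -337/14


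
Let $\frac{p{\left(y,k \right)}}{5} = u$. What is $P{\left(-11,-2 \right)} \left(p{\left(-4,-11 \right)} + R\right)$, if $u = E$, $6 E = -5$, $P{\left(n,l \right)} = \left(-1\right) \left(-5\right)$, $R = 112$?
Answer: $\frac{3235}{6} \approx 539.17$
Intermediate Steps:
$P{\left(n,l \right)} = 5$
$E = - \frac{5}{6}$ ($E = \frac{1}{6} \left(-5\right) = - \frac{5}{6} \approx -0.83333$)
$u = - \frac{5}{6} \approx -0.83333$
$p{\left(y,k \right)} = - \frac{25}{6}$ ($p{\left(y,k \right)} = 5 \left(- \frac{5}{6}\right) = - \frac{25}{6}$)
$P{\left(-11,-2 \right)} \left(p{\left(-4,-11 \right)} + R\right) = 5 \left(- \frac{25}{6} + 112\right) = 5 \cdot \frac{647}{6} = \frac{3235}{6}$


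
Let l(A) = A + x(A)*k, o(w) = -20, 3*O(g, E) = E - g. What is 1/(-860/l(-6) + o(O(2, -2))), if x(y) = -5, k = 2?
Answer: 4/135 ≈ 0.029630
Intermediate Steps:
O(g, E) = -g/3 + E/3 (O(g, E) = (E - g)/3 = -g/3 + E/3)
l(A) = -10 + A (l(A) = A - 5*2 = A - 10 = -10 + A)
1/(-860/l(-6) + o(O(2, -2))) = 1/(-860/(-10 - 6) - 20) = 1/(-860/(-16) - 20) = 1/(-860*(-1/16) - 20) = 1/(215/4 - 20) = 1/(135/4) = 4/135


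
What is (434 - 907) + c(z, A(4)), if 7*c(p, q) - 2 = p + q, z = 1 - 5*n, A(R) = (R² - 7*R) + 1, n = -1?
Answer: -3314/7 ≈ -473.43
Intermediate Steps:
A(R) = 1 + R² - 7*R
z = 6 (z = 1 - 5*(-1) = 1 + 5 = 6)
c(p, q) = 2/7 + p/7 + q/7 (c(p, q) = 2/7 + (p + q)/7 = 2/7 + (p/7 + q/7) = 2/7 + p/7 + q/7)
(434 - 907) + c(z, A(4)) = (434 - 907) + (2/7 + (⅐)*6 + (1 + 4² - 7*4)/7) = -473 + (2/7 + 6/7 + (1 + 16 - 28)/7) = -473 + (2/7 + 6/7 + (⅐)*(-11)) = -473 + (2/7 + 6/7 - 11/7) = -473 - 3/7 = -3314/7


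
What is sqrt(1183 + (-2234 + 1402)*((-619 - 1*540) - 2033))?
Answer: 7*sqrt(54223) ≈ 1630.0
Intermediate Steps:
sqrt(1183 + (-2234 + 1402)*((-619 - 1*540) - 2033)) = sqrt(1183 - 832*((-619 - 540) - 2033)) = sqrt(1183 - 832*(-1159 - 2033)) = sqrt(1183 - 832*(-3192)) = sqrt(1183 + 2655744) = sqrt(2656927) = 7*sqrt(54223)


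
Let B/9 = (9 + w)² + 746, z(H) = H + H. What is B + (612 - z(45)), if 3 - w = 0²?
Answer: 8532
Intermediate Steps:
z(H) = 2*H
w = 3 (w = 3 - 1*0² = 3 - 1*0 = 3 + 0 = 3)
B = 8010 (B = 9*((9 + 3)² + 746) = 9*(12² + 746) = 9*(144 + 746) = 9*890 = 8010)
B + (612 - z(45)) = 8010 + (612 - 2*45) = 8010 + (612 - 1*90) = 8010 + (612 - 90) = 8010 + 522 = 8532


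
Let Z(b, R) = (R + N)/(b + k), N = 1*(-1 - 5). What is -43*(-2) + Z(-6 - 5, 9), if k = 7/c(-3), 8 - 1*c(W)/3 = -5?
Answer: 36175/422 ≈ 85.723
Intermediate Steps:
N = -6 (N = 1*(-6) = -6)
c(W) = 39 (c(W) = 24 - 3*(-5) = 24 + 15 = 39)
k = 7/39 ≈ 0.17949
Z(b, R) = (-6 + R)/(7/39 + b) (Z(b, R) = (R - 6)/(b + 7/39) = (-6 + R)/(7/39 + b))
-43*(-2) + Z(-6 - 5, 9) = -43*(-2) + 39*(-6 + 9)/(7 + 39*(-6 - 5)) = 86 + 39*3/(7 + 39*(-11)) = 86 + 39*3/(7 - 429) = 86 + 39*3/(-422) = 86 + 39*(-1/422)*3 = 86 - 117/422 = 36175/422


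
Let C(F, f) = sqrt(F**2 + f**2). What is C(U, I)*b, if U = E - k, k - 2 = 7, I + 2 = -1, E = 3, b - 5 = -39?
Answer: -102*sqrt(5) ≈ -228.08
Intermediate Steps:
b = -34 (b = 5 - 39 = -34)
I = -3 (I = -2 - 1 = -3)
k = 9 (k = 2 + 7 = 9)
U = -6 (U = 3 - 1*9 = 3 - 9 = -6)
C(U, I)*b = sqrt((-6)**2 + (-3)**2)*(-34) = sqrt(36 + 9)*(-34) = sqrt(45)*(-34) = (3*sqrt(5))*(-34) = -102*sqrt(5)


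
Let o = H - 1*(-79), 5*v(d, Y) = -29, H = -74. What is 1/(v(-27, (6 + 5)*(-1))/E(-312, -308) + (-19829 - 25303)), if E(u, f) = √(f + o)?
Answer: -341874900/15429497987641 - 145*I*√303/15429497987641 ≈ -2.2157e-5 - 1.6358e-10*I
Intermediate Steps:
v(d, Y) = -29/5 (v(d, Y) = (⅕)*(-29) = -29/5)
o = 5 (o = -74 - 1*(-79) = -74 + 79 = 5)
E(u, f) = √(5 + f) (E(u, f) = √(f + 5) = √(5 + f))
1/(v(-27, (6 + 5)*(-1))/E(-312, -308) + (-19829 - 25303)) = 1/(-29/(5*√(5 - 308)) + (-19829 - 25303)) = 1/(-29*(-I*√303/303)/5 - 45132) = 1/(-(-29)*I*√303/1515 - 45132) = 1/(29*I*√303/1515 - 45132) = 1/(-45132 + 29*I*√303/1515)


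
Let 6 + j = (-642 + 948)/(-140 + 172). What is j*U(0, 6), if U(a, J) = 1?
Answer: 57/16 ≈ 3.5625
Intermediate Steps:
j = 57/16 (j = -6 + (-642 + 948)/(-140 + 172) = -6 + 306/32 = -6 + 306*(1/32) = -6 + 153/16 = 57/16 ≈ 3.5625)
j*U(0, 6) = (57/16)*1 = 57/16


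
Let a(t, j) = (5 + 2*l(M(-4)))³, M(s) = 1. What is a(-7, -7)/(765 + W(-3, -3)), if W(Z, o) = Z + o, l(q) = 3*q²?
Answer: 121/69 ≈ 1.7536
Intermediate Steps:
a(t, j) = 1331 (a(t, j) = (5 + 2*(3*1²))³ = (5 + 2*(3*1))³ = (5 + 2*3)³ = (5 + 6)³ = 11³ = 1331)
a(-7, -7)/(765 + W(-3, -3)) = 1331/(765 + (-3 - 3)) = 1331/(765 - 6) = 1331/759 = 1331*(1/759) = 121/69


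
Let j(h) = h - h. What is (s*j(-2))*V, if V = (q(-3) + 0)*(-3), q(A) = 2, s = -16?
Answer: 0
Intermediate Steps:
V = -6 (V = (2 + 0)*(-3) = 2*(-3) = -6)
j(h) = 0
(s*j(-2))*V = -16*0*(-6) = 0*(-6) = 0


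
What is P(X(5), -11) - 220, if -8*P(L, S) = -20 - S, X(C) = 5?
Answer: -1751/8 ≈ -218.88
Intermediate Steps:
P(L, S) = 5/2 + S/8 (P(L, S) = -(-20 - S)/8 = 5/2 + S/8)
P(X(5), -11) - 220 = (5/2 + (⅛)*(-11)) - 220 = (5/2 - 11/8) - 220 = 9/8 - 220 = -1751/8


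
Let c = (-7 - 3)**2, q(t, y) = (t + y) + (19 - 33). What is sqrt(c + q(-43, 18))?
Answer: sqrt(61) ≈ 7.8102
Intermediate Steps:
q(t, y) = -14 + t + y (q(t, y) = (t + y) - 14 = -14 + t + y)
c = 100 (c = (-10)**2 = 100)
sqrt(c + q(-43, 18)) = sqrt(100 + (-14 - 43 + 18)) = sqrt(100 - 39) = sqrt(61)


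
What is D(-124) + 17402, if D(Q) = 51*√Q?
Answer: 17402 + 102*I*√31 ≈ 17402.0 + 567.91*I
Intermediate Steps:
D(-124) + 17402 = 51*√(-124) + 17402 = 51*(2*I*√31) + 17402 = 102*I*√31 + 17402 = 17402 + 102*I*√31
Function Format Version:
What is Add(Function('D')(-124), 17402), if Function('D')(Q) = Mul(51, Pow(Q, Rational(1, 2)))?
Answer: Add(17402, Mul(102, I, Pow(31, Rational(1, 2)))) ≈ Add(17402., Mul(567.91, I))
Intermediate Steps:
Add(Function('D')(-124), 17402) = Add(Mul(51, Pow(-124, Rational(1, 2))), 17402) = Add(Mul(51, Mul(2, I, Pow(31, Rational(1, 2)))), 17402) = Add(Mul(102, I, Pow(31, Rational(1, 2))), 17402) = Add(17402, Mul(102, I, Pow(31, Rational(1, 2))))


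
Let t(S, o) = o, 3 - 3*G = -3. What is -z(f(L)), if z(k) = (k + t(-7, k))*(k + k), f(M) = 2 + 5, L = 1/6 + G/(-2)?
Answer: -196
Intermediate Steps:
G = 2 (G = 1 - ⅓*(-3) = 1 + 1 = 2)
L = -⅚ (L = 1/6 + 2/(-2) = 1*(⅙) + 2*(-½) = ⅙ - 1 = -⅚ ≈ -0.83333)
f(M) = 7
z(k) = 4*k² (z(k) = (k + k)*(k + k) = (2*k)*(2*k) = 4*k²)
-z(f(L)) = -4*7² = -4*49 = -1*196 = -196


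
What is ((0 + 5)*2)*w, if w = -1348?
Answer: -13480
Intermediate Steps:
((0 + 5)*2)*w = ((0 + 5)*2)*(-1348) = (5*2)*(-1348) = 10*(-1348) = -13480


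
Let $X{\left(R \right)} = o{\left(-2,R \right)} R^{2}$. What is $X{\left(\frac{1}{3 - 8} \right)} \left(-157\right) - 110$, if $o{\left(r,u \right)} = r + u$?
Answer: $- \frac{12023}{125} \approx -96.184$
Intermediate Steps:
$X{\left(R \right)} = R^{2} \left(-2 + R\right)$ ($X{\left(R \right)} = \left(-2 + R\right) R^{2} = R^{2} \left(-2 + R\right)$)
$X{\left(\frac{1}{3 - 8} \right)} \left(-157\right) - 110 = \left(\frac{1}{3 - 8}\right)^{2} \left(-2 + \frac{1}{3 - 8}\right) \left(-157\right) - 110 = \left(\frac{1}{-5}\right)^{2} \left(-2 + \frac{1}{-5}\right) \left(-157\right) - 110 = \left(- \frac{1}{5}\right)^{2} \left(-2 - \frac{1}{5}\right) \left(-157\right) - 110 = \frac{1}{25} \left(- \frac{11}{5}\right) \left(-157\right) - 110 = \left(- \frac{11}{125}\right) \left(-157\right) - 110 = \frac{1727}{125} - 110 = - \frac{12023}{125}$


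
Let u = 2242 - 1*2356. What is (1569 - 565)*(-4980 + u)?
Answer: -5114376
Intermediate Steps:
u = -114 (u = 2242 - 2356 = -114)
(1569 - 565)*(-4980 + u) = (1569 - 565)*(-4980 - 114) = 1004*(-5094) = -5114376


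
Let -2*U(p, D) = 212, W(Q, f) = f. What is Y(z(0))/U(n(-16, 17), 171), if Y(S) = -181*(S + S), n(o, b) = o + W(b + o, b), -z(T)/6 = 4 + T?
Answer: -4344/53 ≈ -81.962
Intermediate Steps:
z(T) = -24 - 6*T (z(T) = -6*(4 + T) = -24 - 6*T)
n(o, b) = b + o (n(o, b) = o + b = b + o)
U(p, D) = -106 (U(p, D) = -1/2*212 = -106)
Y(S) = -362*S
Y(z(0))/U(n(-16, 17), 171) = -362*(-24 - 6*0)/(-106) = -362*(-24 + 0)*(-1/106) = -362*(-24)*(-1/106) = 8688*(-1/106) = -4344/53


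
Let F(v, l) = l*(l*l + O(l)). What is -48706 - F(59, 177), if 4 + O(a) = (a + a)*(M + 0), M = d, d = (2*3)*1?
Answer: -5969179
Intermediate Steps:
d = 6 (d = 6*1 = 6)
M = 6
O(a) = -4 + 12*a (O(a) = -4 + (a + a)*(6 + 0) = -4 + (2*a)*6 = -4 + 12*a)
F(v, l) = l*(-4 + l² + 12*l) (F(v, l) = l*(l*l + (-4 + 12*l)) = l*(l² + (-4 + 12*l)) = l*(-4 + l² + 12*l))
-48706 - F(59, 177) = -48706 - 177*(-4 + 177² + 12*177) = -48706 - 177*(-4 + 31329 + 2124) = -48706 - 177*33449 = -48706 - 1*5920473 = -48706 - 5920473 = -5969179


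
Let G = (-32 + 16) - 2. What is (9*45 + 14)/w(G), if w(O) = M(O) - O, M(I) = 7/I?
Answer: 7542/317 ≈ 23.792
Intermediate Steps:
G = -18 (G = -16 - 2 = -18)
w(O) = -O + 7/O (w(O) = 7/O - O = -O + 7/O)
(9*45 + 14)/w(G) = (9*45 + 14)/(-1*(-18) + 7/(-18)) = (405 + 14)/(18 + 7*(-1/18)) = 419/(18 - 7/18) = 419/(317/18) = 419*(18/317) = 7542/317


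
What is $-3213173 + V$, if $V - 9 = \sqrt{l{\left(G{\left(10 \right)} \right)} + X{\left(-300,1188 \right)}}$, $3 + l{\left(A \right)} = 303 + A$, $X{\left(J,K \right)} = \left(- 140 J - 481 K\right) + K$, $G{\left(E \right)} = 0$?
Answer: $-3213164 + 6 i \sqrt{14665} \approx -3.2132 \cdot 10^{6} + 726.59 i$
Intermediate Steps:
$X{\left(J,K \right)} = - 480 K - 140 J$ ($X{\left(J,K \right)} = \left(- 481 K - 140 J\right) + K = - 480 K - 140 J$)
$l{\left(A \right)} = 300 + A$ ($l{\left(A \right)} = -3 + \left(303 + A\right) = 300 + A$)
$V = 9 + 6 i \sqrt{14665}$ ($V = 9 + \sqrt{\left(300 + 0\right) - 528240} = 9 + \sqrt{300 + \left(-570240 + 42000\right)} = 9 + \sqrt{300 - 528240} = 9 + \sqrt{-527940} = 9 + 6 i \sqrt{14665} \approx 9.0 + 726.59 i$)
$-3213173 + V = -3213173 + \left(9 + 6 i \sqrt{14665}\right) = -3213164 + 6 i \sqrt{14665}$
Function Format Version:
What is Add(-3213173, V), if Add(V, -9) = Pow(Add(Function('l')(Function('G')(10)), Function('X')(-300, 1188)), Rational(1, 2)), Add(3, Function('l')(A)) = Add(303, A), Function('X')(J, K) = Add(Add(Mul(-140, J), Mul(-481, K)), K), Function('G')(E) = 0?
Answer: Add(-3213164, Mul(6, I, Pow(14665, Rational(1, 2)))) ≈ Add(-3.2132e+6, Mul(726.59, I))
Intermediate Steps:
Function('X')(J, K) = Add(Mul(-480, K), Mul(-140, J)) (Function('X')(J, K) = Add(Add(Mul(-481, K), Mul(-140, J)), K) = Add(Mul(-480, K), Mul(-140, J)))
Function('l')(A) = Add(300, A) (Function('l')(A) = Add(-3, Add(303, A)) = Add(300, A))
V = Add(9, Mul(6, I, Pow(14665, Rational(1, 2)))) (V = Add(9, Pow(Add(Add(300, 0), Add(Mul(-480, 1188), Mul(-140, -300))), Rational(1, 2))) = Add(9, Pow(Add(300, Add(-570240, 42000)), Rational(1, 2))) = Add(9, Pow(Add(300, -528240), Rational(1, 2))) = Add(9, Pow(-527940, Rational(1, 2))) = Add(9, Mul(6, I, Pow(14665, Rational(1, 2)))) ≈ Add(9.0000, Mul(726.59, I)))
Add(-3213173, V) = Add(-3213173, Add(9, Mul(6, I, Pow(14665, Rational(1, 2))))) = Add(-3213164, Mul(6, I, Pow(14665, Rational(1, 2))))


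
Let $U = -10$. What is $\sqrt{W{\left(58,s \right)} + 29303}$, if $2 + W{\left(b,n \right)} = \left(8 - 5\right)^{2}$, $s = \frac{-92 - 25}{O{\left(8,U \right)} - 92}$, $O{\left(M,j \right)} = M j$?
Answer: $\sqrt{29310} \approx 171.2$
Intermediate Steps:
$s = \frac{117}{172}$ ($s = \frac{-92 - 25}{8 \left(-10\right) - 92} = - \frac{117}{-80 - 92} = - \frac{117}{-172} = \left(-117\right) \left(- \frac{1}{172}\right) = \frac{117}{172} \approx 0.68023$)
$W{\left(b,n \right)} = 7$ ($W{\left(b,n \right)} = -2 + \left(8 - 5\right)^{2} = -2 + 3^{2} = -2 + 9 = 7$)
$\sqrt{W{\left(58,s \right)} + 29303} = \sqrt{7 + 29303} = \sqrt{29310}$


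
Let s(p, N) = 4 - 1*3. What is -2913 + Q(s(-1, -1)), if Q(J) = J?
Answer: -2912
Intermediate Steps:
s(p, N) = 1 (s(p, N) = 4 - 3 = 1)
-2913 + Q(s(-1, -1)) = -2913 + 1 = -2912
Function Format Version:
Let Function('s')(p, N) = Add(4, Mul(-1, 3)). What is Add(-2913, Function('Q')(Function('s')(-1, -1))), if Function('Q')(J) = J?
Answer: -2912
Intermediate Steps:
Function('s')(p, N) = 1 (Function('s')(p, N) = Add(4, -3) = 1)
Add(-2913, Function('Q')(Function('s')(-1, -1))) = Add(-2913, 1) = -2912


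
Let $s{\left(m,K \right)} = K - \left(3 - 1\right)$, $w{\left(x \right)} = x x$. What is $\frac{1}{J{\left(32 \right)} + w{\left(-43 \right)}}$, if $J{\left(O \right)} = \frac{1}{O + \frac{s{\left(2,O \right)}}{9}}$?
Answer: $\frac{106}{195997} \approx 0.00054082$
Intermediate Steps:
$w{\left(x \right)} = x^{2}$
$s{\left(m,K \right)} = -2 + K$ ($s{\left(m,K \right)} = K - 2 = -2 + K$)
$J{\left(O \right)} = \frac{1}{- \frac{2}{9} + \frac{10 O}{9}}$ ($J{\left(O \right)} = \frac{1}{O + \frac{-2 + O}{9}} = \frac{1}{O + \left(-2 + O\right) \frac{1}{9}} = \frac{1}{O + \left(- \frac{2}{9} + \frac{O}{9}\right)} = \frac{1}{- \frac{2}{9} + \frac{10 O}{9}}$)
$\frac{1}{J{\left(32 \right)} + w{\left(-43 \right)}} = \frac{1}{\frac{9}{2 \left(-1 + 5 \cdot 32\right)} + \left(-43\right)^{2}} = \frac{1}{\frac{9}{2 \left(-1 + 160\right)} + 1849} = \frac{1}{\frac{9}{2 \cdot 159} + 1849} = \frac{1}{\frac{9}{2} \cdot \frac{1}{159} + 1849} = \frac{1}{\frac{3}{106} + 1849} = \frac{1}{\frac{195997}{106}} = \frac{106}{195997}$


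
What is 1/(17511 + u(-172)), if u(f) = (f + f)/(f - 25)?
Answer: 197/3450011 ≈ 5.7101e-5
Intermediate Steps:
u(f) = 2*f/(-25 + f) (u(f) = (2*f)/(-25 + f) = 2*f/(-25 + f))
1/(17511 + u(-172)) = 1/(17511 + 2*(-172)/(-25 - 172)) = 1/(17511 + 2*(-172)/(-197)) = 1/(17511 + 2*(-172)*(-1/197)) = 1/(17511 + 344/197) = 1/(3450011/197) = 197/3450011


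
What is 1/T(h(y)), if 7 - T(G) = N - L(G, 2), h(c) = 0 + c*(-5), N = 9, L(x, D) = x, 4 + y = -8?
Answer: 1/58 ≈ 0.017241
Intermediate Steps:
y = -12 (y = -4 - 8 = -12)
h(c) = -5*c (h(c) = 0 - 5*c = -5*c)
T(G) = -2 + G (T(G) = 7 - (9 - G) = 7 + (-9 + G) = -2 + G)
1/T(h(y)) = 1/(-2 - 5*(-12)) = 1/(-2 + 60) = 1/58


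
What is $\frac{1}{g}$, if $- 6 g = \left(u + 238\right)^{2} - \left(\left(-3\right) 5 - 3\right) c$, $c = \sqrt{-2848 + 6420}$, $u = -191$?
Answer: $- \frac{282}{79199} + \frac{216 \sqrt{893}}{3722353} \approx -0.0018266$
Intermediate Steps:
$c = 2 \sqrt{893}$ ($c = \sqrt{3572} = 2 \sqrt{893} \approx 59.766$)
$g = - \frac{2209}{6} - 6 \sqrt{893}$ ($g = - \frac{\left(-191 + 238\right)^{2} - \left(\left(-3\right) 5 - 3\right) 2 \sqrt{893}}{6} = - \frac{47^{2} - \left(-15 - 3\right) 2 \sqrt{893}}{6} = - \frac{2209 - - 18 \cdot 2 \sqrt{893}}{6} = - \frac{2209 - - 36 \sqrt{893}}{6} = - \frac{2209 + 36 \sqrt{893}}{6} = - \frac{2209}{6} - 6 \sqrt{893} \approx -547.46$)
$\frac{1}{g} = \frac{1}{- \frac{2209}{6} - 6 \sqrt{893}}$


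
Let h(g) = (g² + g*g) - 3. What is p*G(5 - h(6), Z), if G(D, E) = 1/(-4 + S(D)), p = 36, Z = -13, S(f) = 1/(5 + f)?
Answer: -708/79 ≈ -8.9620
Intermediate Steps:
h(g) = -3 + 2*g² (h(g) = (g² + g²) - 3 = 2*g² - 3 = -3 + 2*g²)
G(D, E) = 1/(-4 + 1/(5 + D))
p*G(5 - h(6), Z) = 36*((-5 - (5 - (-3 + 2*6²)))/(19 + 4*(5 - (-3 + 2*6²)))) = 36*((-5 - (5 - (-3 + 2*36)))/(19 + 4*(5 - (-3 + 2*36)))) = 36*((-5 - (5 - (-3 + 72)))/(19 + 4*(5 - (-3 + 72)))) = 36*((-5 - (5 - 1*69))/(19 + 4*(5 - 1*69))) = 36*((-5 - (5 - 69))/(19 + 4*(5 - 69))) = 36*((-5 - 1*(-64))/(19 + 4*(-64))) = 36*((-5 + 64)/(19 - 256)) = 36*(59/(-237)) = 36*(-1/237*59) = 36*(-59/237) = -708/79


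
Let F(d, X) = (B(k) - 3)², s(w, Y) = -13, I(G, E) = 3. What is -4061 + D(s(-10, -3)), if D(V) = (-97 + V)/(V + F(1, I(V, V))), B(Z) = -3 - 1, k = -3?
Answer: -73153/18 ≈ -4064.1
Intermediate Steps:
B(Z) = -4
F(d, X) = 49 (F(d, X) = (-4 - 3)² = (-7)² = 49)
D(V) = (-97 + V)/(49 + V) (D(V) = (-97 + V)/(V + 49) = (-97 + V)/(49 + V))
-4061 + D(s(-10, -3)) = -4061 + (-97 - 13)/(49 - 13) = -4061 - 110/36 = -4061 + (1/36)*(-110) = -4061 - 55/18 = -73153/18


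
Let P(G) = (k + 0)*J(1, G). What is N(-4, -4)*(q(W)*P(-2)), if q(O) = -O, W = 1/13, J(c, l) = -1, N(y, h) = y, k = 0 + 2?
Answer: -8/13 ≈ -0.61539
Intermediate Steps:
k = 2
W = 1/13 ≈ 0.076923
P(G) = -2 (P(G) = (2 + 0)*(-1) = 2*(-1) = -2)
N(-4, -4)*(q(W)*P(-2)) = -4*(-1*1/13)*(-2) = -(-4)*(-2)/13 = -4*2/13 = -8/13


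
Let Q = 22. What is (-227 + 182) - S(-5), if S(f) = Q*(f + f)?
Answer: 175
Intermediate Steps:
S(f) = 44*f (S(f) = 22*(f + f) = 22*(2*f) = 44*f)
(-227 + 182) - S(-5) = (-227 + 182) - 44*(-5) = -45 - 1*(-220) = -45 + 220 = 175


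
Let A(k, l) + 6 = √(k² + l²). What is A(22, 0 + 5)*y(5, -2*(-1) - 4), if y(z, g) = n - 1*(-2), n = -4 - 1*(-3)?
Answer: -6 + √509 ≈ 16.561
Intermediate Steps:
A(k, l) = -6 + √(k² + l²)
n = -1 (n = -4 + 3 = -1)
y(z, g) = 1 (y(z, g) = -1 - 1*(-2) = -1 + 2 = 1)
A(22, 0 + 5)*y(5, -2*(-1) - 4) = (-6 + √(22² + (0 + 5)²))*1 = (-6 + √(484 + 5²))*1 = (-6 + √(484 + 25))*1 = (-6 + √509)*1 = -6 + √509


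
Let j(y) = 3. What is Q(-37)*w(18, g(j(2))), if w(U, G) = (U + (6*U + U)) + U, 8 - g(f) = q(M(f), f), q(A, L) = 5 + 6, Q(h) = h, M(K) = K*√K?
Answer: -5994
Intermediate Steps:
M(K) = K^(3/2)
q(A, L) = 11
g(f) = -3 (g(f) = 8 - 1*11 = 8 - 11 = -3)
w(U, G) = 9*U (w(U, G) = (U + 7*U) + U = 8*U + U = 9*U)
Q(-37)*w(18, g(j(2))) = -333*18 = -37*162 = -5994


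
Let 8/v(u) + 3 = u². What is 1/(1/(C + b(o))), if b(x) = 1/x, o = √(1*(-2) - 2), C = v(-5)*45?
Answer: 180/11 - I/2 ≈ 16.364 - 0.5*I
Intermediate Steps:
v(u) = 8/(-3 + u²)
C = 180/11 (C = (8/(-3 + (-5)²))*45 = (8/(-3 + 25))*45 = (8/22)*45 = (8*(1/22))*45 = (4/11)*45 = 180/11 ≈ 16.364)
o = 2*I (o = √(-2 - 2) = √(-4) = 2*I ≈ 2.0*I)
1/(1/(C + b(o))) = 1/(1/(180/11 + 1/(2*I))) = 1/(1/(180/11 - I/2)) = 1/(484*(180/11 + I/2)/129721) = 180/11 - I/2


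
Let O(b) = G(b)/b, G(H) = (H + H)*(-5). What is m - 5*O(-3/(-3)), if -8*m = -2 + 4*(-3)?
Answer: 207/4 ≈ 51.750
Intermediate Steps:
G(H) = -10*H (G(H) = (2*H)*(-5) = -10*H)
O(b) = -10 (O(b) = (-10*b)/b = -10)
m = 7/4 (m = -(-2 + 4*(-3))/8 = -(-2 - 12)/8 = -⅛*(-14) = 7/4 ≈ 1.7500)
m - 5*O(-3/(-3)) = 7/4 - 5*(-10) = 7/4 + 50 = 207/4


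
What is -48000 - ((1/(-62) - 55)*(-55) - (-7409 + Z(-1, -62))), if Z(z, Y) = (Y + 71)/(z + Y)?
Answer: -25360803/434 ≈ -58435.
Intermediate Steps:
Z(z, Y) = (71 + Y)/(Y + z)
-48000 - ((1/(-62) - 55)*(-55) - (-7409 + Z(-1, -62))) = -48000 - ((1/(-62) - 55)*(-55) - (-7409 + (71 - 62)/(-62 - 1))) = -48000 - ((-1/62 - 55)*(-55) - (-7409 + 9/(-63))) = -48000 - (-3411/62*(-55) - (-7409 - 1/63*9)) = -48000 - (187605/62 - (-7409 - ⅐)) = -48000 - (187605/62 - 1*(-51864/7)) = -48000 - (187605/62 + 51864/7) = -48000 - 1*4528803/434 = -48000 - 4528803/434 = -25360803/434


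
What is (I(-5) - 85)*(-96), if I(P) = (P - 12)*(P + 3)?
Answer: 4896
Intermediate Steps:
I(P) = (-12 + P)*(3 + P)
(I(-5) - 85)*(-96) = ((-36 + (-5)² - 9*(-5)) - 85)*(-96) = ((-36 + 25 + 45) - 85)*(-96) = (34 - 85)*(-96) = -51*(-96) = 4896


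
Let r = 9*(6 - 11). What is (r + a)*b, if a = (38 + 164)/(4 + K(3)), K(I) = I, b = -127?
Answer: 14351/7 ≈ 2050.1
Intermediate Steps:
r = -45 (r = 9*(-5) = -45)
a = 202/7 (a = (38 + 164)/(4 + 3) = 202/7 ≈ 28.857)
(r + a)*b = (-45 + 202/7)*(-127) = -113/7*(-127) = 14351/7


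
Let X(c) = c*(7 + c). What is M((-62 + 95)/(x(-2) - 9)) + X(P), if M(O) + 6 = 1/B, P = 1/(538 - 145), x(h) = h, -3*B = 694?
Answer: -641679095/107187606 ≈ -5.9865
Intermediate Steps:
B = -694/3 (B = -⅓*694 = -694/3 ≈ -231.33)
P = 1/393 ≈ 0.0025445
M(O) = -4167/694 (M(O) = -6 + 1/(-694/3) = -6 - 3/694 = -4167/694)
M((-62 + 95)/(x(-2) - 9)) + X(P) = -4167/694 + (7 + 1/393)/393 = -4167/694 + (1/393)*(2752/393) = -4167/694 + 2752/154449 = -641679095/107187606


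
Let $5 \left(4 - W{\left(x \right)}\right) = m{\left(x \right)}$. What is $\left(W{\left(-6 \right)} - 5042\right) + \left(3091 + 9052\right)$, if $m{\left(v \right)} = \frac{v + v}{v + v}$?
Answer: $\frac{35524}{5} \approx 7104.8$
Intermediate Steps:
$m{\left(v \right)} = 1$ ($m{\left(v \right)} = \frac{2 v}{2 v} = 2 v \frac{1}{2 v} = 1$)
$W{\left(x \right)} = \frac{19}{5}$ ($W{\left(x \right)} = 4 - \frac{1}{5} = \frac{19}{5}$)
$\left(W{\left(-6 \right)} - 5042\right) + \left(3091 + 9052\right) = \left(\frac{19}{5} - 5042\right) + \left(3091 + 9052\right) = - \frac{25191}{5} + 12143 = \frac{35524}{5}$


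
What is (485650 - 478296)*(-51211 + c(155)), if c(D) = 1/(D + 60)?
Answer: -80970216856/215 ≈ -3.7661e+8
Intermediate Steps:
c(D) = 1/(60 + D)
(485650 - 478296)*(-51211 + c(155)) = (485650 - 478296)*(-51211 + 1/(60 + 155)) = 7354*(-51211 + 1/215) = 7354*(-11010364/215) = -80970216856/215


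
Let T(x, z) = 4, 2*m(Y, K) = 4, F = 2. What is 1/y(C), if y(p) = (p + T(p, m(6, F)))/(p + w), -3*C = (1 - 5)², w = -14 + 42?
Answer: -17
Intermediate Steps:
m(Y, K) = 2 (m(Y, K) = (½)*4 = 2)
w = 28
C = -16/3 (C = -(1 - 5)²/3 = -⅓*(-4)² = -⅓*16 = -16/3 ≈ -5.3333)
y(p) = (4 + p)/(28 + p) (y(p) = (p + 4)/(p + 28) = (4 + p)/(28 + p))
1/y(C) = 1/((4 - 16/3)/(28 - 16/3)) = 1/(-4/3/(68/3)) = 1/((3/68)*(-4/3)) = 1/(-1/17) = -17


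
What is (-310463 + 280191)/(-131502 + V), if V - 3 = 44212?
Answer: 30272/87287 ≈ 0.34681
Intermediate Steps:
V = 44215 (V = 3 + 44212 = 44215)
(-310463 + 280191)/(-131502 + V) = (-310463 + 280191)/(-131502 + 44215) = -30272/(-87287) = -30272*(-1/87287) = 30272/87287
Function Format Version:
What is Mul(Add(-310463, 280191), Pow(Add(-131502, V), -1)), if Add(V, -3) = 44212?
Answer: Rational(30272, 87287) ≈ 0.34681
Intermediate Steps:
V = 44215 (V = Add(3, 44212) = 44215)
Mul(Add(-310463, 280191), Pow(Add(-131502, V), -1)) = Mul(Add(-310463, 280191), Pow(Add(-131502, 44215), -1)) = Mul(-30272, Pow(-87287, -1)) = Mul(-30272, Rational(-1, 87287)) = Rational(30272, 87287)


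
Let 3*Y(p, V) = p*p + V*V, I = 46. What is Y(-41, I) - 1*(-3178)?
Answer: 13331/3 ≈ 4443.7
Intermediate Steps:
Y(p, V) = V²/3 + p²/3 (Y(p, V) = (p*p + V*V)/3 = (p² + V²)/3 = (V² + p²)/3 = V²/3 + p²/3)
Y(-41, I) - 1*(-3178) = ((⅓)*46² + (⅓)*(-41)²) - 1*(-3178) = ((⅓)*2116 + (⅓)*1681) + 3178 = (2116/3 + 1681/3) + 3178 = 3797/3 + 3178 = 13331/3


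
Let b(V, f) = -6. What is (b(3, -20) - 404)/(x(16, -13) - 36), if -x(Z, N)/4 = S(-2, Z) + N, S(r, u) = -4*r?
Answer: 205/8 ≈ 25.625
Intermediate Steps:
x(Z, N) = -32 - 4*N (x(Z, N) = -4*(-4*(-2) + N) = -4*(8 + N) = -32 - 4*N)
(b(3, -20) - 404)/(x(16, -13) - 36) = (-6 - 404)/((-32 - 4*(-13)) - 36) = -410/((-32 + 52) - 36) = -410/(20 - 36) = -410/(-16) = -410*(-1/16) = 205/8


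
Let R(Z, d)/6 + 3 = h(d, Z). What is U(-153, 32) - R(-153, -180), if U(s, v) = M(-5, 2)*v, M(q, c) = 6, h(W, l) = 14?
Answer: 126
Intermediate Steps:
R(Z, d) = 66 (R(Z, d) = -18 + 6*14 = -18 + 84 = 66)
U(s, v) = 6*v
U(-153, 32) - R(-153, -180) = 6*32 - 1*66 = 192 - 66 = 126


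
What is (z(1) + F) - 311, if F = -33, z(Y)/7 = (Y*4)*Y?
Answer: -316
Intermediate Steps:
z(Y) = 28*Y² (z(Y) = 7*((Y*4)*Y) = 7*((4*Y)*Y) = 7*(4*Y²) = 28*Y²)
(z(1) + F) - 311 = (28*1² - 33) - 311 = (28*1 - 33) - 311 = (28 - 33) - 311 = -5 - 311 = -316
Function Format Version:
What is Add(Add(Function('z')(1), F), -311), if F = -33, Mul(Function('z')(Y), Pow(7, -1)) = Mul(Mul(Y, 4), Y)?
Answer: -316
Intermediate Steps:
Function('z')(Y) = Mul(28, Pow(Y, 2)) (Function('z')(Y) = Mul(7, Mul(Mul(Y, 4), Y)) = Mul(7, Mul(Mul(4, Y), Y)) = Mul(7, Mul(4, Pow(Y, 2))) = Mul(28, Pow(Y, 2)))
Add(Add(Function('z')(1), F), -311) = Add(Add(Mul(28, Pow(1, 2)), -33), -311) = Add(Add(Mul(28, 1), -33), -311) = Add(Add(28, -33), -311) = Add(-5, -311) = -316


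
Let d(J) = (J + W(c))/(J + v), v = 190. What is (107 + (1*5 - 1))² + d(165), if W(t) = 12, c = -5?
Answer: 4374132/355 ≈ 12322.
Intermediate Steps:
d(J) = (12 + J)/(190 + J) (d(J) = (J + 12)/(J + 190) = (12 + J)/(190 + J))
(107 + (1*5 - 1))² + d(165) = (107 + (1*5 - 1))² + (12 + 165)/(190 + 165) = (107 + (5 - 1))² + 177/355 = (107 + 4)² + (1/355)*177 = 111² + 177/355 = 12321 + 177/355 = 4374132/355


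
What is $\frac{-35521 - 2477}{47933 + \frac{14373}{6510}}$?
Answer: $- \frac{82455660}{104019401} \approx -0.7927$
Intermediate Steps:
$\frac{-35521 - 2477}{47933 + \frac{14373}{6510}} = - \frac{37998}{47933 + 14373 \cdot \frac{1}{6510}} = - \frac{37998}{47933 + \frac{4791}{2170}} = - \frac{37998}{\frac{104019401}{2170}} = \left(-37998\right) \frac{2170}{104019401} = - \frac{82455660}{104019401}$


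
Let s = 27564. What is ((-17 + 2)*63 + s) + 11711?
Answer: 38330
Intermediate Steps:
((-17 + 2)*63 + s) + 11711 = ((-17 + 2)*63 + 27564) + 11711 = (-15*63 + 27564) + 11711 = (-945 + 27564) + 11711 = 26619 + 11711 = 38330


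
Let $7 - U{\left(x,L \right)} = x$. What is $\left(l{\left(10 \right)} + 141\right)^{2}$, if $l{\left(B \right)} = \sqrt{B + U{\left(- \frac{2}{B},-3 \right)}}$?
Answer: $\frac{\left(705 + \sqrt{430}\right)^{2}}{25} \approx 21068.0$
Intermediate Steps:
$U{\left(x,L \right)} = 7 - x$
$l{\left(B \right)} = \sqrt{7 + B + \frac{2}{B}}$ ($l{\left(B \right)} = \sqrt{B + \left(7 - - \frac{2}{B}\right)} = \sqrt{B + \left(7 + \frac{2}{B}\right)} = \sqrt{7 + B + \frac{2}{B}}$)
$\left(l{\left(10 \right)} + 141\right)^{2} = \left(\sqrt{7 + 10 + \frac{2}{10}} + 141\right)^{2} = \left(\sqrt{7 + 10 + 2 \cdot \frac{1}{10}} + 141\right)^{2} = \left(\sqrt{7 + 10 + \frac{1}{5}} + 141\right)^{2} = \left(\sqrt{\frac{86}{5}} + 141\right)^{2} = \left(\frac{\sqrt{430}}{5} + 141\right)^{2} = \left(141 + \frac{\sqrt{430}}{5}\right)^{2}$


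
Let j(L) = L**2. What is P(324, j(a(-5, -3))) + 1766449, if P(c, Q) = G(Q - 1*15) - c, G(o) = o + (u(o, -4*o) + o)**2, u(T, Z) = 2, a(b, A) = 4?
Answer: 1766135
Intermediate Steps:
G(o) = o + (2 + o)**2
P(c, Q) = -15 + Q + (-13 + Q)**2 - c (P(c, Q) = ((Q - 1*15) + (2 + (Q - 1*15))**2) - c = ((Q - 15) + (2 + (Q - 15))**2) - c = ((-15 + Q) + (2 + (-15 + Q))**2) - c = ((-15 + Q) + (-13 + Q)**2) - c = (-15 + Q + (-13 + Q)**2) - c = -15 + Q + (-13 + Q)**2 - c)
P(324, j(a(-5, -3))) + 1766449 = (-15 + 4**2 + (-13 + 4**2)**2 - 1*324) + 1766449 = (-15 + 16 + (-13 + 16)**2 - 324) + 1766449 = (-15 + 16 + 3**2 - 324) + 1766449 = (-15 + 16 + 9 - 324) + 1766449 = -314 + 1766449 = 1766135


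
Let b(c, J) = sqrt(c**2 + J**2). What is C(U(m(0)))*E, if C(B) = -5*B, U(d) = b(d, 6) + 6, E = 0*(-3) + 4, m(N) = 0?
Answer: -240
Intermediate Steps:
b(c, J) = sqrt(J**2 + c**2)
E = 4 (E = 0 + 4 = 4)
U(d) = 6 + sqrt(36 + d**2) (U(d) = sqrt(6**2 + d**2) + 6 = sqrt(36 + d**2) + 6 = 6 + sqrt(36 + d**2))
C(U(m(0)))*E = -5*(6 + sqrt(36 + 0**2))*4 = -5*(6 + sqrt(36 + 0))*4 = -5*(6 + sqrt(36))*4 = -5*(6 + 6)*4 = -5*12*4 = -60*4 = -240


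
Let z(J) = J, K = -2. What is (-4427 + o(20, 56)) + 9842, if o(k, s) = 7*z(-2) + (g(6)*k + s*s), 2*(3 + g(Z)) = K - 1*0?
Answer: 8457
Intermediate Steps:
g(Z) = -4 (g(Z) = -3 + (-2 - 1*0)/2 = -3 + (-2 + 0)/2 = -3 + (1/2)*(-2) = -3 - 1 = -4)
o(k, s) = -14 + s**2 - 4*k (o(k, s) = 7*(-2) + (-4*k + s*s) = -14 + (-4*k + s**2) = -14 + (s**2 - 4*k) = -14 + s**2 - 4*k)
(-4427 + o(20, 56)) + 9842 = (-4427 + (-14 + 56**2 - 4*20)) + 9842 = (-4427 + (-14 + 3136 - 80)) + 9842 = (-4427 + 3042) + 9842 = -1385 + 9842 = 8457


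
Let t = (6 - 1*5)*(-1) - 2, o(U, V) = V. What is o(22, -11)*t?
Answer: 33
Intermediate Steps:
t = -3 (t = (6 - 5)*(-1) - 2 = 1*(-1) - 2 = -1 - 2 = -3)
o(22, -11)*t = -11*(-3) = 33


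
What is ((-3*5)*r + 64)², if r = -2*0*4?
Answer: 4096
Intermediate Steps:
r = 0 (r = 0*4 = 0)
((-3*5)*r + 64)² = (-3*5*0 + 64)² = (-15*0 + 64)² = (0 + 64)² = 64² = 4096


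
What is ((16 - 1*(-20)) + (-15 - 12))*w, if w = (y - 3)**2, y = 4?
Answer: 9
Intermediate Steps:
w = 1 (w = (4 - 3)**2 = 1**2 = 1)
((16 - 1*(-20)) + (-15 - 12))*w = ((16 - 1*(-20)) + (-15 - 12))*1 = ((16 + 20) - 27)*1 = (36 - 27)*1 = 9*1 = 9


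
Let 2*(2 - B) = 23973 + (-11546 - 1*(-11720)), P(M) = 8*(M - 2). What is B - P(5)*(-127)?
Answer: -18047/2 ≈ -9023.5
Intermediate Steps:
P(M) = -16 + 8*M (P(M) = 8*(-2 + M) = -16 + 8*M)
B = -24143/2 (B = 2 - (23973 + (-11546 - 1*(-11720)))/2 = 2 - (23973 + (-11546 + 11720))/2 = 2 - (23973 + 174)/2 = 2 - 1/2*24147 = 2 - 24147/2 = -24143/2 ≈ -12072.)
B - P(5)*(-127) = -24143/2 - (-16 + 8*5)*(-127) = -24143/2 - (-16 + 40)*(-127) = -24143/2 - 24*(-127) = -24143/2 - 1*(-3048) = -24143/2 + 3048 = -18047/2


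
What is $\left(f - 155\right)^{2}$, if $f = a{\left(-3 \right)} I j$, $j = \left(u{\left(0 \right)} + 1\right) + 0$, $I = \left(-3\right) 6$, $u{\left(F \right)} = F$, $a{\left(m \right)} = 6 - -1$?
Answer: $78961$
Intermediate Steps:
$a{\left(m \right)} = 7$ ($a{\left(m \right)} = 6 + 1 = 7$)
$I = -18$
$j = 1$ ($j = \left(0 + 1\right) + 0 = 1 + 0 = 1$)
$f = -126$ ($f = 7 \left(-18\right) 1 = \left(-126\right) 1 = -126$)
$\left(f - 155\right)^{2} = \left(-126 - 155\right)^{2} = \left(-281\right)^{2} = 78961$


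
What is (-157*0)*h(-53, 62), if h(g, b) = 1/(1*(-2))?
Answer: 0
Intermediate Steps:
h(g, b) = -½ (h(g, b) = 1/(-2) = -½)
(-157*0)*h(-53, 62) = -157*0*(-½) = 0*(-½) = 0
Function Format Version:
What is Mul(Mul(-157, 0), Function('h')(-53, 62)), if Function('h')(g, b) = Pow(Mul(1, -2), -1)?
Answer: 0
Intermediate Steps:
Function('h')(g, b) = Rational(-1, 2) (Function('h')(g, b) = Pow(-2, -1) = Rational(-1, 2))
Mul(Mul(-157, 0), Function('h')(-53, 62)) = Mul(Mul(-157, 0), Rational(-1, 2)) = Mul(0, Rational(-1, 2)) = 0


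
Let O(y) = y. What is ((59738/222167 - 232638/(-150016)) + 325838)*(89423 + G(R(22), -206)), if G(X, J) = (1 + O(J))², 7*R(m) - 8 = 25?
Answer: 89218576280407909095/2083037792 ≈ 4.2831e+10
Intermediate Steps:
R(m) = 33/7 (R(m) = 8/7 + (⅐)*25 = 8/7 + 25/7 = 33/7)
G(X, J) = (1 + J)²
((59738/222167 - 232638/(-150016)) + 325838)*(89423 + G(R(22), -206)) = ((59738/222167 - 232638/(-150016)) + 325838)*(89423 + (1 - 206)²) = ((59738*(1/222167) - 232638*(-1/150016)) + 325838)*(89423 + (-205)²) = ((59738/222167 + 116319/75008) + 325838)*(89423 + 42025) = (30323071177/16664302336 + 325838)*131448 = (5429893267628745/16664302336)*131448 = 89218576280407909095/2083037792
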